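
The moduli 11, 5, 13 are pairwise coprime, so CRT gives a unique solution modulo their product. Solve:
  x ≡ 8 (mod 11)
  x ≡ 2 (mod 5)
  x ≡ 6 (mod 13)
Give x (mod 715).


Moduli 11, 5, 13 are pairwise coprime; by CRT there is a unique solution modulo M = 11 · 5 · 13 = 715.
Solve pairwise, accumulating the modulus:
  Start with x ≡ 8 (mod 11).
  Combine with x ≡ 2 (mod 5): since gcd(11, 5) = 1, we get a unique residue mod 55.
    Write x = 8 + 11·t and substitute into x ≡ 2 (mod 5): 11·t ≡ 2 − 8 = -6 (mod 5).
    Reduce coefficients mod 5: 1·t ≡ 4 (mod 5).
    So t ≡ 4 (mod 5).
    Then x = 8 + 11·4 = 52, valid modulo lcm(11, 5) = 55: x ≡ 52 (mod 55).
  Combine with x ≡ 6 (mod 13): since gcd(55, 13) = 1, we get a unique residue mod 715.
    Write x = 52 + 55·t and substitute into x ≡ 6 (mod 13): 55·t ≡ 6 − 52 = -46 (mod 13).
    Reduce coefficients mod 13: 3·t ≡ 6 (mod 13).
    The inverse of 3 mod 13 is 9 (since 3·9 = 27 = 2·13 + 1), so t ≡ 9·6 = 54 ≡ 2 (mod 13).
    Then x = 52 + 55·2 = 162, valid modulo lcm(55, 13) = 715: x ≡ 162 (mod 715).
Verify: 162 mod 11 = 8 ✓, 162 mod 5 = 2 ✓, 162 mod 13 = 6 ✓.

x ≡ 162 (mod 715).


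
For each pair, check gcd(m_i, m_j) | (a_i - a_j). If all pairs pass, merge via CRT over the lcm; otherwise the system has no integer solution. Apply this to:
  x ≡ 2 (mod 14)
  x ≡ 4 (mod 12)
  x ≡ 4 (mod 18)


Moduli 14, 12, 18 are not pairwise coprime, so CRT works modulo lcm(m_i) when all pairwise compatibility conditions hold.
Pairwise compatibility: gcd(m_i, m_j) must divide a_i - a_j for every pair.
Merge one congruence at a time:
  Start: x ≡ 2 (mod 14).
  Combine with x ≡ 4 (mod 12): gcd(14, 12) = 2; 4 - 2 = 2, which IS divisible by 2, so compatible.
    Write x = 2 + 14·t and substitute into x ≡ 4 (mod 12): 14·t ≡ 4 − 2 = 2 (mod 12).
    Divide the congruence (and modulus) by g = 2: 7·t ≡ 1 (mod 6).
    Reduce coefficients mod 6: 1·t ≡ 1 (mod 6).
    So t ≡ 1 (mod 6).
    Then x = 2 + 14·1 = 16, valid modulo lcm(14, 12) = 84: x ≡ 16 (mod 84).
  Combine with x ≡ 4 (mod 18): gcd(84, 18) = 6; 4 - 16 = -12, which IS divisible by 6, so compatible.
    Write x = 16 + 84·t and substitute into x ≡ 4 (mod 18): 84·t ≡ 4 − 16 = -12 (mod 18).
    Divide the congruence (and modulus) by g = 6: 14·t ≡ -2 (mod 3).
    Reduce coefficients mod 3: 2·t ≡ 1 (mod 3).
    The inverse of 2 mod 3 is 2 (since 2·2 = 4 = 1·3 + 1), so t ≡ 2·1 = 2 ≡ 2 (mod 3).
    Then x = 16 + 84·2 = 184, valid modulo lcm(84, 18) = 252: x ≡ 184 (mod 252).
Verify: 184 mod 14 = 2, 184 mod 12 = 4, 184 mod 18 = 4.

x ≡ 184 (mod 252).


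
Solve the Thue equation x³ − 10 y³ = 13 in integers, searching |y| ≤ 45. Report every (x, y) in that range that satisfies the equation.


The equation is x³ - 10y³ = 13. For fixed y, x³ = 10·y³ + 13, so a solution requires the RHS to be a perfect cube.
Strategy: iterate y from -45 to 45, compute RHS = 10·y³ + 13, and check whether it is a (positive or negative) perfect cube.
Check small values of y:
  y = 0: RHS = 13 is not a perfect cube.
  y = 1: RHS = 23 is not a perfect cube.
  y = -1: RHS = 3 is not a perfect cube.
  y = 2: RHS = 93 is not a perfect cube.
  y = -2: RHS = -67 is not a perfect cube.
  y = 3: RHS = 283 is not a perfect cube.
  y = -3: RHS = -257 is not a perfect cube.
Continuing the search up to |y| = 45 finds no solutions either.
No (x, y) in the scanned range satisfies the equation.

No integer solutions with |y| ≤ 45.


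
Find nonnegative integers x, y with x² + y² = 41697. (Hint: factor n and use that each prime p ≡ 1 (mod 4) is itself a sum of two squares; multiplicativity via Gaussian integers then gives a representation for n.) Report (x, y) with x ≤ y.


Step 1: Factor n = 41697 = 3^2 · 41 · 113.
Step 2: Check the mod-4 condition on each prime factor: 3 ≡ 3 (mod 4), exponent 2 (must be even); 41 ≡ 1 (mod 4), exponent 1; 113 ≡ 1 (mod 4), exponent 1.
All primes ≡ 3 (mod 4) appear to even exponent (or don't appear), so by the two-squares theorem n IS expressible as a sum of two squares.
Step 3: Build a representation. Group n = k² · m with k = 3 and m = 41 · 113 = 4633 (a product of primes ≡ 1 (mod 4)); a representation of m scales to one of n via (k·x)² + (k·y)² = k²(x² + y²). Each prime p ≡ 1 (mod 4) is itself a sum of two squares; find a² by testing p − a² for a perfect square:
  41: 41 − 1² = 40, 41 − 2² = 37, 41 − 3² = 32, 41 − 4² = 25 = 5² ⇒ 41 = 4² + 5².
  113: 113 − 1² = 112, 113 − 2² = 109, 113 − 3² = 104, 113 − 4² = 97, 113 − 5² = 88, 113 − 6² = 77, 113 − 7² = 64 = 8² ⇒ 113 = 7² + 8².
  Combine using the Brahmagupta–Fibonacci identity (a² + b²)(c² + d²) = (ac − bd)² + (ad + bc)² = (ac + bd)² + (ad − bc)²:
  41 · 113 = 4633: from (4² + 5²)(7² + 8²), take (4·7 − 5·8, 4·8 + 5·7) = (28 − 40, 32 + 35) = (-12, 67); dropping signs (only squares matter) gives (12, 67); check 12² + 67² = 144 + 4489 = 4633 ✓.
  Scale by k = 3: (3·12, 3·67) = (36, 201).
Step 4: Order so x ≤ y and verify: 36² + 201² = 1296 + 40401 = 41697 = n. ✓

n = 41697 = 36² + 201² (one valid representation with x ≤ y).


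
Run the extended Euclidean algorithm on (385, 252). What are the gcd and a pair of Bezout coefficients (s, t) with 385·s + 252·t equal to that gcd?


Euclidean algorithm on (385, 252) — divide until remainder is 0:
  385 = 1 · 252 + 133
  252 = 1 · 133 + 119
  133 = 1 · 119 + 14
  119 = 8 · 14 + 7
  14 = 2 · 7 + 0
gcd(385, 252) = 7.
Track Bezout coefficients alongside the remainders: start with r₀ = 385 = a·1 + b·0 (s = 1, t = 0) and r₁ = 252 = a·0 + b·1 (s = 0, t = 1); each new remainder r_{k+1} = r_{k-1} − q_k·r_k inherits s_{k+1} = s_{k-1} − q_k·s_k, t_{k+1} = t_{k-1} − q_k·t_k, so r_k = a·s_k + b·t_k at every step:
  q = 1: r = 133, s = 1 − 1·0 = 1, t = 0 − 1·1 = -1  (check: 385·1 + 252·(-1) = 133)
  q = 1: r = 119, s = 0 − 1·1 = -1, t = 1 − 1·(-1) = 2  (check: 385·(-1) + 252·2 = 119)
  q = 1: r = 14, s = 1 − 1·(-1) = 2, t = -1 − 1·2 = -3  (check: 385·2 + 252·(-3) = 14)
  q = 8: r = 7, s = -1 − 8·2 = -17, t = 2 − 8·(-3) = 26  (check: 385·(-17) + 252·26 = 7)
The row with r = 7 (the gcd) gives the Bezout coefficients s = -17, t = 26.
Result: 385 · (-17) + 252 · (26) = 7.

gcd(385, 252) = 7; s = -17, t = 26 (check: 385·(-17) + 252·26 = 7).


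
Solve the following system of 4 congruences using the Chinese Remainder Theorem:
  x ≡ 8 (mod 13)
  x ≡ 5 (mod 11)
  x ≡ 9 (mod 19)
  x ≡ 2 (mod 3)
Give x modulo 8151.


Product of moduli M = 13 · 11 · 19 · 3 = 8151.
Merge one congruence at a time:
  Start: x ≡ 8 (mod 13).
  Combine with x ≡ 5 (mod 11); new modulus lcm = 143.
    Write x = 8 + 13·t and substitute into x ≡ 5 (mod 11): 13·t ≡ 5 − 8 = -3 (mod 11).
    Reduce coefficients mod 11: 2·t ≡ 8 (mod 11).
    The inverse of 2 mod 11 is 6 (since 2·6 = 12 = 1·11 + 1), so t ≡ 6·8 = 48 ≡ 4 (mod 11).
    Then x = 8 + 13·4 = 60, valid modulo lcm(13, 11) = 143: x ≡ 60 (mod 143).
  Combine with x ≡ 9 (mod 19); new modulus lcm = 2717.
    Write x = 60 + 143·t and substitute into x ≡ 9 (mod 19): 143·t ≡ 9 − 60 = -51 (mod 19).
    Reduce coefficients mod 19: 10·t ≡ 6 (mod 19).
    The inverse of 10 mod 19 is 2 (since 10·2 = 20 = 1·19 + 1), so t ≡ 2·6 = 12 ≡ 12 (mod 19).
    Then x = 60 + 143·12 = 1776, valid modulo lcm(143, 19) = 2717: x ≡ 1776 (mod 2717).
  Combine with x ≡ 2 (mod 3); new modulus lcm = 8151.
    Write x = 1776 + 2717·t and substitute into x ≡ 2 (mod 3): 2717·t ≡ 2 − 1776 = -1774 (mod 3).
    Reduce coefficients mod 3: 2·t ≡ 2 (mod 3).
    The inverse of 2 mod 3 is 2 (since 2·2 = 4 = 1·3 + 1), so t ≡ 2·2 = 4 ≡ 1 (mod 3).
    Then x = 1776 + 2717·1 = 4493, valid modulo lcm(2717, 3) = 8151: x ≡ 4493 (mod 8151).
Verify against each original: 4493 mod 13 = 8, 4493 mod 11 = 5, 4493 mod 19 = 9, 4493 mod 3 = 2.

x ≡ 4493 (mod 8151).


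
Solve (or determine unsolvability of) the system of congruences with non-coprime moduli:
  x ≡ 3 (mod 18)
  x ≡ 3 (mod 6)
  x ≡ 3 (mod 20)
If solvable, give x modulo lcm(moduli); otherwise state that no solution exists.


Moduli 18, 6, 20 are not pairwise coprime, so CRT works modulo lcm(m_i) when all pairwise compatibility conditions hold.
Pairwise compatibility: gcd(m_i, m_j) must divide a_i - a_j for every pair.
Merge one congruence at a time:
  Start: x ≡ 3 (mod 18).
  Combine with x ≡ 3 (mod 6): gcd(18, 6) = 6; 3 - 3 = 0, which IS divisible by 6, so compatible.
    Write x = 3 + 18·t and substitute into x ≡ 3 (mod 6): 18·t ≡ 3 − 3 = 0 (mod 6).
    Divide the congruence (and modulus) by g = 6: 3·t ≡ 0 (mod 1).
    Modulo 1 every t works; take t = 0.
    Then x = 3 + 18·0 = 3, valid modulo lcm(18, 6) = 18: x ≡ 3 (mod 18).
  Combine with x ≡ 3 (mod 20): gcd(18, 20) = 2; 3 - 3 = 0, which IS divisible by 2, so compatible.
    Write x = 3 + 18·t and substitute into x ≡ 3 (mod 20): 18·t ≡ 3 − 3 = 0 (mod 20).
    Divide the congruence (and modulus) by g = 2: 9·t ≡ 0 (mod 10).
    The inverse of 9 mod 10 is 9 (since 9·9 = 81 = 8·10 + 1), so t ≡ 9·0 = 0 ≡ 0 (mod 10).
    Then x = 3 + 18·0 = 3, valid modulo lcm(18, 20) = 180: x ≡ 3 (mod 180).
Verify: 3 mod 18 = 3, 3 mod 6 = 3, 3 mod 20 = 3.

x ≡ 3 (mod 180).


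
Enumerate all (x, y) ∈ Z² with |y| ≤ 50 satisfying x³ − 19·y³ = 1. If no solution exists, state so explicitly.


The equation is x³ - 19y³ = 1. For fixed y, x³ = 19·y³ + 1, so a solution requires the RHS to be a perfect cube.
Strategy: iterate y from -50 to 50, compute RHS = 19·y³ + 1, and check whether it is a (positive or negative) perfect cube.
Check small values of y:
  y = 0: RHS = 1 = (1)³ ⇒ x = 1 works.
  y = 1: RHS = 20 is not a perfect cube.
  y = -1: RHS = -18 is not a perfect cube.
  y = 2: RHS = 153 is not a perfect cube.
  y = -2: RHS = -151 is not a perfect cube.
  y = 3: RHS = 514 is not a perfect cube.
  y = -3: RHS = -512 = (-8)³ ⇒ x = -8 works.
Continuing the search up to |y| = 50 finds no further solutions beyond those listed.
Collected solutions: (1, 0), (-8, -3).

Solutions (with |y| ≤ 50): (1, 0), (-8, -3).


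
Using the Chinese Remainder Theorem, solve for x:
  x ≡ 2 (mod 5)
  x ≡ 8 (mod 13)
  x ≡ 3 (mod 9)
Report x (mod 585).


Moduli 5, 13, 9 are pairwise coprime; by CRT there is a unique solution modulo M = 5 · 13 · 9 = 585.
Solve pairwise, accumulating the modulus:
  Start with x ≡ 2 (mod 5).
  Combine with x ≡ 8 (mod 13): since gcd(5, 13) = 1, we get a unique residue mod 65.
    Write x = 2 + 5·t and substitute into x ≡ 8 (mod 13): 5·t ≡ 8 − 2 = 6 (mod 13).
    The inverse of 5 mod 13 is 8 (since 5·8 = 40 = 3·13 + 1), so t ≡ 8·6 = 48 ≡ 9 (mod 13).
    Then x = 2 + 5·9 = 47, valid modulo lcm(5, 13) = 65: x ≡ 47 (mod 65).
  Combine with x ≡ 3 (mod 9): since gcd(65, 9) = 1, we get a unique residue mod 585.
    Write x = 47 + 65·t and substitute into x ≡ 3 (mod 9): 65·t ≡ 3 − 47 = -44 (mod 9).
    Reduce coefficients mod 9: 2·t ≡ 1 (mod 9).
    The inverse of 2 mod 9 is 5 (since 2·5 = 10 = 1·9 + 1), so t ≡ 5·1 = 5 ≡ 5 (mod 9).
    Then x = 47 + 65·5 = 372, valid modulo lcm(65, 9) = 585: x ≡ 372 (mod 585).
Verify: 372 mod 5 = 2 ✓, 372 mod 13 = 8 ✓, 372 mod 9 = 3 ✓.

x ≡ 372 (mod 585).


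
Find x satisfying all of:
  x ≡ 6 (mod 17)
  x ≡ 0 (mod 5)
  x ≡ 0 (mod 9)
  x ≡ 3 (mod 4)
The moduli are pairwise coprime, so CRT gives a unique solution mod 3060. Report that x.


Product of moduli M = 17 · 5 · 9 · 4 = 3060.
Merge one congruence at a time:
  Start: x ≡ 6 (mod 17).
  Combine with x ≡ 0 (mod 5); new modulus lcm = 85.
    Write x = 6 + 17·t and substitute into x ≡ 0 (mod 5): 17·t ≡ 0 − 6 = -6 (mod 5).
    Reduce coefficients mod 5: 2·t ≡ 4 (mod 5).
    The inverse of 2 mod 5 is 3 (since 2·3 = 6 = 1·5 + 1), so t ≡ 3·4 = 12 ≡ 2 (mod 5).
    Then x = 6 + 17·2 = 40, valid modulo lcm(17, 5) = 85: x ≡ 40 (mod 85).
  Combine with x ≡ 0 (mod 9); new modulus lcm = 765.
    Write x = 40 + 85·t and substitute into x ≡ 0 (mod 9): 85·t ≡ 0 − 40 = -40 (mod 9).
    Reduce coefficients mod 9: 4·t ≡ 5 (mod 9).
    The inverse of 4 mod 9 is 7 (since 4·7 = 28 = 3·9 + 1), so t ≡ 7·5 = 35 ≡ 8 (mod 9).
    Then x = 40 + 85·8 = 720, valid modulo lcm(85, 9) = 765: x ≡ 720 (mod 765).
  Combine with x ≡ 3 (mod 4); new modulus lcm = 3060.
    Write x = 720 + 765·t and substitute into x ≡ 3 (mod 4): 765·t ≡ 3 − 720 = -717 (mod 4).
    Reduce coefficients mod 4: 1·t ≡ 3 (mod 4).
    So t ≡ 3 (mod 4).
    Then x = 720 + 765·3 = 3015, valid modulo lcm(765, 4) = 3060: x ≡ 3015 (mod 3060).
Verify against each original: 3015 mod 17 = 6, 3015 mod 5 = 0, 3015 mod 9 = 0, 3015 mod 4 = 3.

x ≡ 3015 (mod 3060).


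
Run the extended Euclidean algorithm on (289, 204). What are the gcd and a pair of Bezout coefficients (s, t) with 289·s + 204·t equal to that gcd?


Euclidean algorithm on (289, 204) — divide until remainder is 0:
  289 = 1 · 204 + 85
  204 = 2 · 85 + 34
  85 = 2 · 34 + 17
  34 = 2 · 17 + 0
gcd(289, 204) = 17.
Track Bezout coefficients alongside the remainders: start with r₀ = 289 = a·1 + b·0 (s = 1, t = 0) and r₁ = 204 = a·0 + b·1 (s = 0, t = 1); each new remainder r_{k+1} = r_{k-1} − q_k·r_k inherits s_{k+1} = s_{k-1} − q_k·s_k, t_{k+1} = t_{k-1} − q_k·t_k, so r_k = a·s_k + b·t_k at every step:
  q = 1: r = 85, s = 1 − 1·0 = 1, t = 0 − 1·1 = -1  (check: 289·1 + 204·(-1) = 85)
  q = 2: r = 34, s = 0 − 2·1 = -2, t = 1 − 2·(-1) = 3  (check: 289·(-2) + 204·3 = 34)
  q = 2: r = 17, s = 1 − 2·(-2) = 5, t = -1 − 2·3 = -7  (check: 289·5 + 204·(-7) = 17)
The row with r = 17 (the gcd) gives the Bezout coefficients s = 5, t = -7.
Result: 289 · (5) + 204 · (-7) = 17.

gcd(289, 204) = 17; s = 5, t = -7 (check: 289·5 + 204·(-7) = 17).


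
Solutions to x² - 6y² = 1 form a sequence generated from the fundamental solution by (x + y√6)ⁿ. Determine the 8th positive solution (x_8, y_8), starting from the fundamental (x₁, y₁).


Step 1: Find the fundamental solution (x₁, y₁) of x² - 6y² = 1.
  Expand √6 as a continued fraction. a₀ = ⌊√6⌋ = 2; iterate m_{k+1} = d_k·a_k − m_k, d_{k+1} = (6 − m_{k+1}²)/d_k, a_{k+1} = ⌊(a₀ + m_{k+1})/d_{k+1}⌋ (starting m₀ = 0, d₀ = 1), with convergents p_k = a_k·p_{k-1} + p_{k-2}, q_k = a_k·q_{k-1} + q_{k-2} (p₋₁ = 1, q₋₁ = 0):
  k = 0: a₀ = 2; p₀/q₀ = 2/1; p₀² − 6·q₀² = 4 − 6 = -2.
  k = 1: m = 2, d = 2, a = ⌊(2 + 2)/2⌋ = 2; p/q = (2·2 + 1)/(2·1 + 0) = 5/2; p² − 6·q² = 25 − 24 = 1.
  The first convergent with p² − 6·q² = 1 gives the fundamental solution (x₁, y₁) = (5, 2).
Step 2: Apply the recurrence (x_{n+1}, y_{n+1}) = (x₁x_n + 6y₁y_n, x₁y_n + y₁x_n) repeatedly.
  From (x_1, y_1) = (5, 2): x_2 = 5·5 + 6·2·2 = 49; y_2 = 5·2 + 2·5 = 20.
  From (x_2, y_2) = (49, 20): x_3 = 5·49 + 6·2·20 = 485; y_3 = 5·20 + 2·49 = 198.
  From (x_3, y_3) = (485, 198): x_4 = 5·485 + 6·2·198 = 4801; y_4 = 5·198 + 2·485 = 1960.
  From (x_4, y_4) = (4801, 1960): x_5 = 5·4801 + 6·2·1960 = 47525; y_5 = 5·1960 + 2·4801 = 19402.
  From (x_5, y_5) = (47525, 19402): x_6 = 5·47525 + 6·2·19402 = 470449; y_6 = 5·19402 + 2·47525 = 192060.
  From (x_6, y_6) = (470449, 192060): x_7 = 5·470449 + 6·2·192060 = 4656965; y_7 = 5·192060 + 2·470449 = 1901198.
  From (x_7, y_7) = (4656965, 1901198): x_8 = 5·4656965 + 6·2·1901198 = 46099201; y_8 = 5·1901198 + 2·4656965 = 18819920.
Step 3: Verify x_8² - 6·y_8² = 2125136332838401 - 2125136332838400 = 1 (should be 1). ✓

(x_1, y_1) = (5, 2); (x_8, y_8) = (46099201, 18819920).


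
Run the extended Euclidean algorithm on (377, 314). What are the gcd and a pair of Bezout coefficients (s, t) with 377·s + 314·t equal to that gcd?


Euclidean algorithm on (377, 314) — divide until remainder is 0:
  377 = 1 · 314 + 63
  314 = 4 · 63 + 62
  63 = 1 · 62 + 1
  62 = 62 · 1 + 0
gcd(377, 314) = 1.
Track Bezout coefficients alongside the remainders: start with r₀ = 377 = a·1 + b·0 (s = 1, t = 0) and r₁ = 314 = a·0 + b·1 (s = 0, t = 1); each new remainder r_{k+1} = r_{k-1} − q_k·r_k inherits s_{k+1} = s_{k-1} − q_k·s_k, t_{k+1} = t_{k-1} − q_k·t_k, so r_k = a·s_k + b·t_k at every step:
  q = 1: r = 63, s = 1 − 1·0 = 1, t = 0 − 1·1 = -1  (check: 377·1 + 314·(-1) = 63)
  q = 4: r = 62, s = 0 − 4·1 = -4, t = 1 − 4·(-1) = 5  (check: 377·(-4) + 314·5 = 62)
  q = 1: r = 1, s = 1 − 1·(-4) = 5, t = -1 − 1·5 = -6  (check: 377·5 + 314·(-6) = 1)
The row with r = 1 (the gcd) gives the Bezout coefficients s = 5, t = -6.
Result: 377 · (5) + 314 · (-6) = 1.

gcd(377, 314) = 1; s = 5, t = -6 (check: 377·5 + 314·(-6) = 1).


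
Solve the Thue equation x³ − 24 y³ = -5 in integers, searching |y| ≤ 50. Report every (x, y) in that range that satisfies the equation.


The equation is x³ - 24y³ = -5. For fixed y, x³ = 24·y³ − 5, so a solution requires the RHS to be a perfect cube.
Strategy: iterate y from -50 to 50, compute RHS = 24·y³ − 5, and check whether it is a (positive or negative) perfect cube.
Check small values of y:
  y = 0: RHS = -5 is not a perfect cube.
  y = 1: RHS = 19 is not a perfect cube.
  y = -1: RHS = -29 is not a perfect cube.
  y = 2: RHS = 187 is not a perfect cube.
  y = -2: RHS = -197 is not a perfect cube.
  y = 3: RHS = 643 is not a perfect cube.
  y = -3: RHS = -653 is not a perfect cube.
Continuing the search up to |y| = 50 finds no solutions either.
No (x, y) in the scanned range satisfies the equation.

No integer solutions with |y| ≤ 50.


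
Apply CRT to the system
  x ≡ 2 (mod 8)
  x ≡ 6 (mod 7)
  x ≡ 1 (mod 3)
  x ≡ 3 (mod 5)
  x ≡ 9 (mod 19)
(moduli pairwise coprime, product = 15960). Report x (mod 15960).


Product of moduli M = 8 · 7 · 3 · 5 · 19 = 15960.
Merge one congruence at a time:
  Start: x ≡ 2 (mod 8).
  Combine with x ≡ 6 (mod 7); new modulus lcm = 56.
    Write x = 2 + 8·t and substitute into x ≡ 6 (mod 7): 8·t ≡ 6 − 2 = 4 (mod 7).
    Reduce coefficients mod 7: 1·t ≡ 4 (mod 7).
    So t ≡ 4 (mod 7).
    Then x = 2 + 8·4 = 34, valid modulo lcm(8, 7) = 56: x ≡ 34 (mod 56).
  Combine with x ≡ 1 (mod 3); new modulus lcm = 168.
    Write x = 34 + 56·t and substitute into x ≡ 1 (mod 3): 56·t ≡ 1 − 34 = -33 (mod 3).
    Reduce coefficients mod 3: 2·t ≡ 0 (mod 3).
    The inverse of 2 mod 3 is 2 (since 2·2 = 4 = 1·3 + 1), so t ≡ 2·0 = 0 ≡ 0 (mod 3).
    Then x = 34 + 56·0 = 34, valid modulo lcm(56, 3) = 168: x ≡ 34 (mod 168).
  Combine with x ≡ 3 (mod 5); new modulus lcm = 840.
    Write x = 34 + 168·t and substitute into x ≡ 3 (mod 5): 168·t ≡ 3 − 34 = -31 (mod 5).
    Reduce coefficients mod 5: 3·t ≡ 4 (mod 5).
    The inverse of 3 mod 5 is 2 (since 3·2 = 6 = 1·5 + 1), so t ≡ 2·4 = 8 ≡ 3 (mod 5).
    Then x = 34 + 168·3 = 538, valid modulo lcm(168, 5) = 840: x ≡ 538 (mod 840).
  Combine with x ≡ 9 (mod 19); new modulus lcm = 15960.
    Write x = 538 + 840·t and substitute into x ≡ 9 (mod 19): 840·t ≡ 9 − 538 = -529 (mod 19).
    Reduce coefficients mod 19: 4·t ≡ 3 (mod 19).
    The inverse of 4 mod 19 is 5 (since 4·5 = 20 = 1·19 + 1), so t ≡ 5·3 = 15 ≡ 15 (mod 19).
    Then x = 538 + 840·15 = 13138, valid modulo lcm(840, 19) = 15960: x ≡ 13138 (mod 15960).
Verify against each original: 13138 mod 8 = 2, 13138 mod 7 = 6, 13138 mod 3 = 1, 13138 mod 5 = 3, 13138 mod 19 = 9.

x ≡ 13138 (mod 15960).


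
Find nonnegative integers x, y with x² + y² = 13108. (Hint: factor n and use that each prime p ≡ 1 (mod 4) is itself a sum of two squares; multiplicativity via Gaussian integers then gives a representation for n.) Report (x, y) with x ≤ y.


Step 1: Factor n = 13108 = 2^2 · 29 · 113.
Step 2: Check the mod-4 condition on each prime factor: 2 = 2 (special); 29 ≡ 1 (mod 4), exponent 1; 113 ≡ 1 (mod 4), exponent 1.
All primes ≡ 3 (mod 4) appear to even exponent (or don't appear), so by the two-squares theorem n IS expressible as a sum of two squares.
Step 3: Build a representation. Group n = k² · m with k = 2 and m = 29 · 113 = 3277 (a product of primes ≡ 1 (mod 4)); a representation of m scales to one of n via (k·x)² + (k·y)² = k²(x² + y²). Each prime p ≡ 1 (mod 4) is itself a sum of two squares; find a² by testing p − a² for a perfect square:
  29: 29 − 1² = 28, 29 − 2² = 25 = 5² ⇒ 29 = 2² + 5².
  113: 113 − 1² = 112, 113 − 2² = 109, 113 − 3² = 104, 113 − 4² = 97, 113 − 5² = 88, 113 − 6² = 77, 113 − 7² = 64 = 8² ⇒ 113 = 7² + 8².
  Combine using the Brahmagupta–Fibonacci identity (a² + b²)(c² + d²) = (ac − bd)² + (ad + bc)² = (ac + bd)² + (ad − bc)²:
  29 · 113 = 3277: from (2² + 5²)(7² + 8²), take (2·7 − 5·8, 2·8 + 5·7) = (14 − 40, 16 + 35) = (-26, 51); dropping signs (only squares matter) gives (26, 51); check 26² + 51² = 676 + 2601 = 3277 ✓.
  Scale by k = 2: (2·26, 2·51) = (52, 102).
Step 4: Order so x ≤ y and verify: 52² + 102² = 2704 + 10404 = 13108 = n. ✓

n = 13108 = 52² + 102² (one valid representation with x ≤ y).


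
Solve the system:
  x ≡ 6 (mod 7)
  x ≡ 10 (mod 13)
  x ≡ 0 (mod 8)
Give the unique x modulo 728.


Moduli 7, 13, 8 are pairwise coprime; by CRT there is a unique solution modulo M = 7 · 13 · 8 = 728.
Solve pairwise, accumulating the modulus:
  Start with x ≡ 6 (mod 7).
  Combine with x ≡ 10 (mod 13): since gcd(7, 13) = 1, we get a unique residue mod 91.
    Write x = 6 + 7·t and substitute into x ≡ 10 (mod 13): 7·t ≡ 10 − 6 = 4 (mod 13).
    The inverse of 7 mod 13 is 2 (since 7·2 = 14 = 1·13 + 1), so t ≡ 2·4 = 8 ≡ 8 (mod 13).
    Then x = 6 + 7·8 = 62, valid modulo lcm(7, 13) = 91: x ≡ 62 (mod 91).
  Combine with x ≡ 0 (mod 8): since gcd(91, 8) = 1, we get a unique residue mod 728.
    Write x = 62 + 91·t and substitute into x ≡ 0 (mod 8): 91·t ≡ 0 − 62 = -62 (mod 8).
    Reduce coefficients mod 8: 3·t ≡ 2 (mod 8).
    The inverse of 3 mod 8 is 3 (since 3·3 = 9 = 1·8 + 1), so t ≡ 3·2 = 6 ≡ 6 (mod 8).
    Then x = 62 + 91·6 = 608, valid modulo lcm(91, 8) = 728: x ≡ 608 (mod 728).
Verify: 608 mod 7 = 6 ✓, 608 mod 13 = 10 ✓, 608 mod 8 = 0 ✓.

x ≡ 608 (mod 728).


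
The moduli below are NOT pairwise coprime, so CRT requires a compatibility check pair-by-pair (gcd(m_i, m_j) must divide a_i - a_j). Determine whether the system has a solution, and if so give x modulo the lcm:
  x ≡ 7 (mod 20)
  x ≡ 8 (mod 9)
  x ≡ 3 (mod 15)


Moduli 20, 9, 15 are not pairwise coprime, so CRT works modulo lcm(m_i) when all pairwise compatibility conditions hold.
Pairwise compatibility: gcd(m_i, m_j) must divide a_i - a_j for every pair.
Merge one congruence at a time:
  Start: x ≡ 7 (mod 20).
  Combine with x ≡ 8 (mod 9): gcd(20, 9) = 1; 8 - 7 = 1, which IS divisible by 1, so compatible.
    Write x = 7 + 20·t and substitute into x ≡ 8 (mod 9): 20·t ≡ 8 − 7 = 1 (mod 9).
    Reduce coefficients mod 9: 2·t ≡ 1 (mod 9).
    The inverse of 2 mod 9 is 5 (since 2·5 = 10 = 1·9 + 1), so t ≡ 5·1 = 5 ≡ 5 (mod 9).
    Then x = 7 + 20·5 = 107, valid modulo lcm(20, 9) = 180: x ≡ 107 (mod 180).
  Combine with x ≡ 3 (mod 15): gcd(180, 15) = 15, and 3 - 107 = -104 is NOT divisible by 15.
    ⇒ system is inconsistent (no integer solution).

No solution (the system is inconsistent).


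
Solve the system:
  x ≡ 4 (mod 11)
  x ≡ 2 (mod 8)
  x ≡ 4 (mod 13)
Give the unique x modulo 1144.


Moduli 11, 8, 13 are pairwise coprime; by CRT there is a unique solution modulo M = 11 · 8 · 13 = 1144.
Solve pairwise, accumulating the modulus:
  Start with x ≡ 4 (mod 11).
  Combine with x ≡ 2 (mod 8): since gcd(11, 8) = 1, we get a unique residue mod 88.
    Write x = 4 + 11·t and substitute into x ≡ 2 (mod 8): 11·t ≡ 2 − 4 = -2 (mod 8).
    Reduce coefficients mod 8: 3·t ≡ 6 (mod 8).
    The inverse of 3 mod 8 is 3 (since 3·3 = 9 = 1·8 + 1), so t ≡ 3·6 = 18 ≡ 2 (mod 8).
    Then x = 4 + 11·2 = 26, valid modulo lcm(11, 8) = 88: x ≡ 26 (mod 88).
  Combine with x ≡ 4 (mod 13): since gcd(88, 13) = 1, we get a unique residue mod 1144.
    Write x = 26 + 88·t and substitute into x ≡ 4 (mod 13): 88·t ≡ 4 − 26 = -22 (mod 13).
    Reduce coefficients mod 13: 10·t ≡ 4 (mod 13).
    The inverse of 10 mod 13 is 4 (since 10·4 = 40 = 3·13 + 1), so t ≡ 4·4 = 16 ≡ 3 (mod 13).
    Then x = 26 + 88·3 = 290, valid modulo lcm(88, 13) = 1144: x ≡ 290 (mod 1144).
Verify: 290 mod 11 = 4 ✓, 290 mod 8 = 2 ✓, 290 mod 13 = 4 ✓.

x ≡ 290 (mod 1144).


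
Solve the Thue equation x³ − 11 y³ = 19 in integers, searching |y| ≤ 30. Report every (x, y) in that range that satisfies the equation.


The equation is x³ - 11y³ = 19. For fixed y, x³ = 11·y³ + 19, so a solution requires the RHS to be a perfect cube.
Strategy: iterate y from -30 to 30, compute RHS = 11·y³ + 19, and check whether it is a (positive or negative) perfect cube.
Check small values of y:
  y = 0: RHS = 19 is not a perfect cube.
  y = 1: RHS = 30 is not a perfect cube.
  y = -1: RHS = 8 = (2)³ ⇒ x = 2 works.
  y = 2: RHS = 107 is not a perfect cube.
  y = -2: RHS = -69 is not a perfect cube.
  y = 3: RHS = 316 is not a perfect cube.
  y = -3: RHS = -278 is not a perfect cube.
Continuing, at y = -9: RHS = -8000 = (-20)³ ⇒ x = -20 works.
Searching the remaining y in |y| ≤ 30 finds no further solutions.
Collected solutions: (2, -1), (-20, -9).

Solutions (with |y| ≤ 30): (2, -1), (-20, -9).


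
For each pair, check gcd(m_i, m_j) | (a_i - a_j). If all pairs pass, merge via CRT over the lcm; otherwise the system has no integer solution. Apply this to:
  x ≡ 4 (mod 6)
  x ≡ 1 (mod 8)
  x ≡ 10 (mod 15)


Moduli 6, 8, 15 are not pairwise coprime, so CRT works modulo lcm(m_i) when all pairwise compatibility conditions hold.
Pairwise compatibility: gcd(m_i, m_j) must divide a_i - a_j for every pair.
Merge one congruence at a time:
  Start: x ≡ 4 (mod 6).
  Combine with x ≡ 1 (mod 8): gcd(6, 8) = 2, and 1 - 4 = -3 is NOT divisible by 2.
    ⇒ system is inconsistent (no integer solution).

No solution (the system is inconsistent).


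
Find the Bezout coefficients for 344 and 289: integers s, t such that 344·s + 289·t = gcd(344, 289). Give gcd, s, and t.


Euclidean algorithm on (344, 289) — divide until remainder is 0:
  344 = 1 · 289 + 55
  289 = 5 · 55 + 14
  55 = 3 · 14 + 13
  14 = 1 · 13 + 1
  13 = 13 · 1 + 0
gcd(344, 289) = 1.
Track Bezout coefficients alongside the remainders: start with r₀ = 344 = a·1 + b·0 (s = 1, t = 0) and r₁ = 289 = a·0 + b·1 (s = 0, t = 1); each new remainder r_{k+1} = r_{k-1} − q_k·r_k inherits s_{k+1} = s_{k-1} − q_k·s_k, t_{k+1} = t_{k-1} − q_k·t_k, so r_k = a·s_k + b·t_k at every step:
  q = 1: r = 55, s = 1 − 1·0 = 1, t = 0 − 1·1 = -1  (check: 344·1 + 289·(-1) = 55)
  q = 5: r = 14, s = 0 − 5·1 = -5, t = 1 − 5·(-1) = 6  (check: 344·(-5) + 289·6 = 14)
  q = 3: r = 13, s = 1 − 3·(-5) = 16, t = -1 − 3·6 = -19  (check: 344·16 + 289·(-19) = 13)
  q = 1: r = 1, s = -5 − 1·16 = -21, t = 6 − 1·(-19) = 25  (check: 344·(-21) + 289·25 = 1)
The row with r = 1 (the gcd) gives the Bezout coefficients s = -21, t = 25.
Result: 344 · (-21) + 289 · (25) = 1.

gcd(344, 289) = 1; s = -21, t = 25 (check: 344·(-21) + 289·25 = 1).


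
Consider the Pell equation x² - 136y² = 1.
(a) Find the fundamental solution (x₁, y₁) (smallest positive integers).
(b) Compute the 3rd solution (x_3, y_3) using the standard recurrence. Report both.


Step 1: Find the fundamental solution (x₁, y₁) of x² - 136y² = 1.
  Expand √136 as a continued fraction. a₀ = ⌊√136⌋ = 11; iterate m_{k+1} = d_k·a_k − m_k, d_{k+1} = (136 − m_{k+1}²)/d_k, a_{k+1} = ⌊(a₀ + m_{k+1})/d_{k+1}⌋ (starting m₀ = 0, d₀ = 1), with convergents p_k = a_k·p_{k-1} + p_{k-2}, q_k = a_k·q_{k-1} + q_{k-2} (p₋₁ = 1, q₋₁ = 0):
  k = 0: a₀ = 11; p₀/q₀ = 11/1; p₀² − 136·q₀² = 121 − 136 = -15.
  k = 1: m = 11, d = 15, a = ⌊(11 + 11)/15⌋ = 1; p/q = (1·11 + 1)/(1·1 + 0) = 12/1; p² − 136·q² = 144 − 136 = 8.
  k = 2: m = 4, d = 8, a = ⌊(11 + 4)/8⌋ = 1; p/q = (1·12 + 11)/(1·1 + 1) = 23/2; p² − 136·q² = 529 − 544 = -15.
  k = 3: m = 4, d = 15, a = ⌊(11 + 4)/15⌋ = 1; p/q = (1·23 + 12)/(1·2 + 1) = 35/3; p² − 136·q² = 1225 − 1224 = 1.
  The first convergent with p² − 136·q² = 1 gives the fundamental solution (x₁, y₁) = (35, 3).
Step 2: Apply the recurrence (x_{n+1}, y_{n+1}) = (x₁x_n + 136y₁y_n, x₁y_n + y₁x_n) repeatedly.
  From (x_1, y_1) = (35, 3): x_2 = 35·35 + 136·3·3 = 2449; y_2 = 35·3 + 3·35 = 210.
  From (x_2, y_2) = (2449, 210): x_3 = 35·2449 + 136·3·210 = 171395; y_3 = 35·210 + 3·2449 = 14697.
Step 3: Verify x_3² - 136·y_3² = 29376246025 - 29376246024 = 1 (should be 1). ✓

(x_1, y_1) = (35, 3); (x_3, y_3) = (171395, 14697).


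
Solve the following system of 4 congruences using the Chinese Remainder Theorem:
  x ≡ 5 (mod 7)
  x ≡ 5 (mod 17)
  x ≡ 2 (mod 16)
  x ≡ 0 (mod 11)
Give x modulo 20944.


Product of moduli M = 7 · 17 · 16 · 11 = 20944.
Merge one congruence at a time:
  Start: x ≡ 5 (mod 7).
  Combine with x ≡ 5 (mod 17); new modulus lcm = 119.
    Write x = 5 + 7·t and substitute into x ≡ 5 (mod 17): 7·t ≡ 5 − 5 = 0 (mod 17).
    The inverse of 7 mod 17 is 5 (since 7·5 = 35 = 2·17 + 1), so t ≡ 5·0 = 0 ≡ 0 (mod 17).
    Then x = 5 + 7·0 = 5, valid modulo lcm(7, 17) = 119: x ≡ 5 (mod 119).
  Combine with x ≡ 2 (mod 16); new modulus lcm = 1904.
    Write x = 5 + 119·t and substitute into x ≡ 2 (mod 16): 119·t ≡ 2 − 5 = -3 (mod 16).
    Reduce coefficients mod 16: 7·t ≡ 13 (mod 16).
    The inverse of 7 mod 16 is 7 (since 7·7 = 49 = 3·16 + 1), so t ≡ 7·13 = 91 ≡ 11 (mod 16).
    Then x = 5 + 119·11 = 1314, valid modulo lcm(119, 16) = 1904: x ≡ 1314 (mod 1904).
  Combine with x ≡ 0 (mod 11); new modulus lcm = 20944.
    Write x = 1314 + 1904·t and substitute into x ≡ 0 (mod 11): 1904·t ≡ 0 − 1314 = -1314 (mod 11).
    Reduce coefficients mod 11: 1·t ≡ 6 (mod 11).
    So t ≡ 6 (mod 11).
    Then x = 1314 + 1904·6 = 12738, valid modulo lcm(1904, 11) = 20944: x ≡ 12738 (mod 20944).
Verify against each original: 12738 mod 7 = 5, 12738 mod 17 = 5, 12738 mod 16 = 2, 12738 mod 11 = 0.

x ≡ 12738 (mod 20944).


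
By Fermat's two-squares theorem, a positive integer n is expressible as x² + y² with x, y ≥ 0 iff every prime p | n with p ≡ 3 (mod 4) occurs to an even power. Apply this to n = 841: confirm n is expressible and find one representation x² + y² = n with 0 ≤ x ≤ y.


Step 1: Factor n = 841 = 29^2.
Step 2: Check the mod-4 condition on each prime factor: 29 ≡ 1 (mod 4), exponent 2.
All primes ≡ 3 (mod 4) appear to even exponent (or don't appear), so by the two-squares theorem n IS expressible as a sum of two squares.
Step 3: Build a representation. Here n = 29 · 29 is a product of primes ≡ 1 (mod 4). Each prime p ≡ 1 (mod 4) is itself a sum of two squares; find a² by testing p − a² for a perfect square:
  29: 29 − 1² = 28, 29 − 2² = 25 = 5² ⇒ 29 = 2² + 5².
  Combine using the Brahmagupta–Fibonacci identity (a² + b²)(c² + d²) = (ac − bd)² + (ad + bc)² = (ac + bd)² + (ad − bc)²:
  29 · 29 = 841: from (2² + 5²)(2² + 5²), take (2·2 − 5·5, 2·5 + 5·2) = (4 − 25, 10 + 10) = (-21, 20); dropping signs (only squares matter) gives (21, 20); check 21² + 20² = 441 + 400 = 841 ✓.
Step 4: Order so x ≤ y and verify: 20² + 21² = 400 + 441 = 841 = n. ✓

n = 841 = 20² + 21² (one valid representation with x ≤ y).


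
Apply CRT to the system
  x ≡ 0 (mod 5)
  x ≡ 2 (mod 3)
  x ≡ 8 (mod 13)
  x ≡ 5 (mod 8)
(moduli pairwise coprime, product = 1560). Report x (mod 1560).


Product of moduli M = 5 · 3 · 13 · 8 = 1560.
Merge one congruence at a time:
  Start: x ≡ 0 (mod 5).
  Combine with x ≡ 2 (mod 3); new modulus lcm = 15.
    Write x = 0 + 5·t and substitute into x ≡ 2 (mod 3): 5·t ≡ 2 − 0 = 2 (mod 3).
    Reduce coefficients mod 3: 2·t ≡ 2 (mod 3).
    The inverse of 2 mod 3 is 2 (since 2·2 = 4 = 1·3 + 1), so t ≡ 2·2 = 4 ≡ 1 (mod 3).
    Then x = 0 + 5·1 = 5, valid modulo lcm(5, 3) = 15: x ≡ 5 (mod 15).
  Combine with x ≡ 8 (mod 13); new modulus lcm = 195.
    Write x = 5 + 15·t and substitute into x ≡ 8 (mod 13): 15·t ≡ 8 − 5 = 3 (mod 13).
    Reduce coefficients mod 13: 2·t ≡ 3 (mod 13).
    The inverse of 2 mod 13 is 7 (since 2·7 = 14 = 1·13 + 1), so t ≡ 7·3 = 21 ≡ 8 (mod 13).
    Then x = 5 + 15·8 = 125, valid modulo lcm(15, 13) = 195: x ≡ 125 (mod 195).
  Combine with x ≡ 5 (mod 8); new modulus lcm = 1560.
    Write x = 125 + 195·t and substitute into x ≡ 5 (mod 8): 195·t ≡ 5 − 125 = -120 (mod 8).
    Reduce coefficients mod 8: 3·t ≡ 0 (mod 8).
    The inverse of 3 mod 8 is 3 (since 3·3 = 9 = 1·8 + 1), so t ≡ 3·0 = 0 ≡ 0 (mod 8).
    Then x = 125 + 195·0 = 125, valid modulo lcm(195, 8) = 1560: x ≡ 125 (mod 1560).
Verify against each original: 125 mod 5 = 0, 125 mod 3 = 2, 125 mod 13 = 8, 125 mod 8 = 5.

x ≡ 125 (mod 1560).


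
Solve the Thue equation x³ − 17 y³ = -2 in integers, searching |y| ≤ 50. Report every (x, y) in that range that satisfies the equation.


The equation is x³ - 17y³ = -2. For fixed y, x³ = 17·y³ − 2, so a solution requires the RHS to be a perfect cube.
Strategy: iterate y from -50 to 50, compute RHS = 17·y³ − 2, and check whether it is a (positive or negative) perfect cube.
Check small values of y:
  y = 0: RHS = -2 is not a perfect cube.
  y = 1: RHS = 15 is not a perfect cube.
  y = -1: RHS = -19 is not a perfect cube.
  y = 2: RHS = 134 is not a perfect cube.
  y = -2: RHS = -138 is not a perfect cube.
  y = 3: RHS = 457 is not a perfect cube.
  y = -3: RHS = -461 is not a perfect cube.
Continuing the search up to |y| = 50 finds no solutions either.
No (x, y) in the scanned range satisfies the equation.

No integer solutions with |y| ≤ 50.


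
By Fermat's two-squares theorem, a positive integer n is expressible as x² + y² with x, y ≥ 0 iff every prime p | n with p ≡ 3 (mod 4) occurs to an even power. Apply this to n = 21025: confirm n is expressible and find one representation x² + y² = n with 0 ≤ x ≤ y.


Step 1: Factor n = 21025 = 5^2 · 29^2.
Step 2: Check the mod-4 condition on each prime factor: 5 ≡ 1 (mod 4), exponent 2; 29 ≡ 1 (mod 4), exponent 2.
All primes ≡ 3 (mod 4) appear to even exponent (or don't appear), so by the two-squares theorem n IS expressible as a sum of two squares.
Step 3: Build a representation. Group n = k² · m with k = 5 and m = 29 · 29 = 841 (a product of primes ≡ 1 (mod 4)); a representation of m scales to one of n via (k·x)² + (k·y)² = k²(x² + y²). Each prime p ≡ 1 (mod 4) is itself a sum of two squares; find a² by testing p − a² for a perfect square:
  29: 29 − 1² = 28, 29 − 2² = 25 = 5² ⇒ 29 = 2² + 5².
  Combine using the Brahmagupta–Fibonacci identity (a² + b²)(c² + d²) = (ac − bd)² + (ad + bc)² = (ac + bd)² + (ad − bc)²:
  29 · 29 = 841: from (2² + 5²)(2² + 5²), take (2·2 − 5·5, 2·5 + 5·2) = (4 − 25, 10 + 10) = (-21, 20); dropping signs (only squares matter) gives (21, 20); check 21² + 20² = 441 + 400 = 841 ✓.
  Scale by k = 5: (5·21, 5·20) = (105, 100).
Step 4: Order so x ≤ y and verify: 100² + 105² = 10000 + 11025 = 21025 = n. ✓

n = 21025 = 100² + 105² (one valid representation with x ≤ y).


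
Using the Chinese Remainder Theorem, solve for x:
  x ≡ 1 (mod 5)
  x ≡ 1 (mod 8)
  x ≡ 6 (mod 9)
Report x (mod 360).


Moduli 5, 8, 9 are pairwise coprime; by CRT there is a unique solution modulo M = 5 · 8 · 9 = 360.
Solve pairwise, accumulating the modulus:
  Start with x ≡ 1 (mod 5).
  Combine with x ≡ 1 (mod 8): since gcd(5, 8) = 1, we get a unique residue mod 40.
    Write x = 1 + 5·t and substitute into x ≡ 1 (mod 8): 5·t ≡ 1 − 1 = 0 (mod 8).
    The inverse of 5 mod 8 is 5 (since 5·5 = 25 = 3·8 + 1), so t ≡ 5·0 = 0 ≡ 0 (mod 8).
    Then x = 1 + 5·0 = 1, valid modulo lcm(5, 8) = 40: x ≡ 1 (mod 40).
  Combine with x ≡ 6 (mod 9): since gcd(40, 9) = 1, we get a unique residue mod 360.
    Write x = 1 + 40·t and substitute into x ≡ 6 (mod 9): 40·t ≡ 6 − 1 = 5 (mod 9).
    Reduce coefficients mod 9: 4·t ≡ 5 (mod 9).
    The inverse of 4 mod 9 is 7 (since 4·7 = 28 = 3·9 + 1), so t ≡ 7·5 = 35 ≡ 8 (mod 9).
    Then x = 1 + 40·8 = 321, valid modulo lcm(40, 9) = 360: x ≡ 321 (mod 360).
Verify: 321 mod 5 = 1 ✓, 321 mod 8 = 1 ✓, 321 mod 9 = 6 ✓.

x ≡ 321 (mod 360).


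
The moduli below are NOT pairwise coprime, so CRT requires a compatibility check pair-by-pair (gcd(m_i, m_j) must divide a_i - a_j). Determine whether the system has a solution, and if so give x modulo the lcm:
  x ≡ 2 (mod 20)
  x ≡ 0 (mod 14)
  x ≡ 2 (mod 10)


Moduli 20, 14, 10 are not pairwise coprime, so CRT works modulo lcm(m_i) when all pairwise compatibility conditions hold.
Pairwise compatibility: gcd(m_i, m_j) must divide a_i - a_j for every pair.
Merge one congruence at a time:
  Start: x ≡ 2 (mod 20).
  Combine with x ≡ 0 (mod 14): gcd(20, 14) = 2; 0 - 2 = -2, which IS divisible by 2, so compatible.
    Write x = 2 + 20·t and substitute into x ≡ 0 (mod 14): 20·t ≡ 0 − 2 = -2 (mod 14).
    Divide the congruence (and modulus) by g = 2: 10·t ≡ -1 (mod 7).
    Reduce coefficients mod 7: 3·t ≡ 6 (mod 7).
    The inverse of 3 mod 7 is 5 (since 3·5 = 15 = 2·7 + 1), so t ≡ 5·6 = 30 ≡ 2 (mod 7).
    Then x = 2 + 20·2 = 42, valid modulo lcm(20, 14) = 140: x ≡ 42 (mod 140).
  Combine with x ≡ 2 (mod 10): gcd(140, 10) = 10; 2 - 42 = -40, which IS divisible by 10, so compatible.
    Write x = 42 + 140·t and substitute into x ≡ 2 (mod 10): 140·t ≡ 2 − 42 = -40 (mod 10).
    Divide the congruence (and modulus) by g = 10: 14·t ≡ -4 (mod 1).
    Modulo 1 every t works; take t = 0.
    Then x = 42 + 140·0 = 42, valid modulo lcm(140, 10) = 140: x ≡ 42 (mod 140).
Verify: 42 mod 20 = 2, 42 mod 14 = 0, 42 mod 10 = 2.

x ≡ 42 (mod 140).


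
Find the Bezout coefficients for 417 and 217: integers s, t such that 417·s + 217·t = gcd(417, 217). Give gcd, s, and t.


Euclidean algorithm on (417, 217) — divide until remainder is 0:
  417 = 1 · 217 + 200
  217 = 1 · 200 + 17
  200 = 11 · 17 + 13
  17 = 1 · 13 + 4
  13 = 3 · 4 + 1
  4 = 4 · 1 + 0
gcd(417, 217) = 1.
Track Bezout coefficients alongside the remainders: start with r₀ = 417 = a·1 + b·0 (s = 1, t = 0) and r₁ = 217 = a·0 + b·1 (s = 0, t = 1); each new remainder r_{k+1} = r_{k-1} − q_k·r_k inherits s_{k+1} = s_{k-1} − q_k·s_k, t_{k+1} = t_{k-1} − q_k·t_k, so r_k = a·s_k + b·t_k at every step:
  q = 1: r = 200, s = 1 − 1·0 = 1, t = 0 − 1·1 = -1  (check: 417·1 + 217·(-1) = 200)
  q = 1: r = 17, s = 0 − 1·1 = -1, t = 1 − 1·(-1) = 2  (check: 417·(-1) + 217·2 = 17)
  q = 11: r = 13, s = 1 − 11·(-1) = 12, t = -1 − 11·2 = -23  (check: 417·12 + 217·(-23) = 13)
  q = 1: r = 4, s = -1 − 1·12 = -13, t = 2 − 1·(-23) = 25  (check: 417·(-13) + 217·25 = 4)
  q = 3: r = 1, s = 12 − 3·(-13) = 51, t = -23 − 3·25 = -98  (check: 417·51 + 217·(-98) = 1)
The row with r = 1 (the gcd) gives the Bezout coefficients s = 51, t = -98.
Result: 417 · (51) + 217 · (-98) = 1.

gcd(417, 217) = 1; s = 51, t = -98 (check: 417·51 + 217·(-98) = 1).


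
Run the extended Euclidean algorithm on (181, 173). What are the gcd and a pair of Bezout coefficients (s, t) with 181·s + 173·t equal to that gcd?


Euclidean algorithm on (181, 173) — divide until remainder is 0:
  181 = 1 · 173 + 8
  173 = 21 · 8 + 5
  8 = 1 · 5 + 3
  5 = 1 · 3 + 2
  3 = 1 · 2 + 1
  2 = 2 · 1 + 0
gcd(181, 173) = 1.
Track Bezout coefficients alongside the remainders: start with r₀ = 181 = a·1 + b·0 (s = 1, t = 0) and r₁ = 173 = a·0 + b·1 (s = 0, t = 1); each new remainder r_{k+1} = r_{k-1} − q_k·r_k inherits s_{k+1} = s_{k-1} − q_k·s_k, t_{k+1} = t_{k-1} − q_k·t_k, so r_k = a·s_k + b·t_k at every step:
  q = 1: r = 8, s = 1 − 1·0 = 1, t = 0 − 1·1 = -1  (check: 181·1 + 173·(-1) = 8)
  q = 21: r = 5, s = 0 − 21·1 = -21, t = 1 − 21·(-1) = 22  (check: 181·(-21) + 173·22 = 5)
  q = 1: r = 3, s = 1 − 1·(-21) = 22, t = -1 − 1·22 = -23  (check: 181·22 + 173·(-23) = 3)
  q = 1: r = 2, s = -21 − 1·22 = -43, t = 22 − 1·(-23) = 45  (check: 181·(-43) + 173·45 = 2)
  q = 1: r = 1, s = 22 − 1·(-43) = 65, t = -23 − 1·45 = -68  (check: 181·65 + 173·(-68) = 1)
The row with r = 1 (the gcd) gives the Bezout coefficients s = 65, t = -68.
Result: 181 · (65) + 173 · (-68) = 1.

gcd(181, 173) = 1; s = 65, t = -68 (check: 181·65 + 173·(-68) = 1).
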